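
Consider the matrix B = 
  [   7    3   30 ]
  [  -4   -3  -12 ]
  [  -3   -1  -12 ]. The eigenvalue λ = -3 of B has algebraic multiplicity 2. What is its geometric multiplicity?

B + 3I = [[10, 3, 30], [-4, 0, -12], [-3, -1, -9]].
This matrix has rank 2, so its null space has dimension 3 − 2 = 1.

1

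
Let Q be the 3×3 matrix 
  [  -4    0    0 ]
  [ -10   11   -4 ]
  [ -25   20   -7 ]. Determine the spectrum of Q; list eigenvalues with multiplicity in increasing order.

Characteristic polynomial: p(r) = r^3 - 13r + 12 = (r - 3)(r - 1)(r + 4).
Roots (with multiplicity): -4, 1, 3.

-4, 1, 3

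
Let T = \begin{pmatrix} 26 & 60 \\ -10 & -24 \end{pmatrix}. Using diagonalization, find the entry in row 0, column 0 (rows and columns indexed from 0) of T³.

776

Characteristic polynomial: μ^2 - 2μ - 24 = (μ - 6)(μ + 4), so the eigenvalues are -4, 6.
μ=6: eigenvector (-3, 1).
μ=-4: eigenvector (-2, 1).
P = [[-3, -2], [1, 1]], D = diag(6, -4), P⁻¹ = [[-1, -2], [1, 3]].
T³ = P·diag(216, -64)·P⁻¹ = [[776, 1680], [-280, -624]].
The requested entry is 776.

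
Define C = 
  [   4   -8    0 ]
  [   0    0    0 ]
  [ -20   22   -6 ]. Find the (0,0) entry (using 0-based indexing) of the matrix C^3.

64

Characteristic polynomial: r^3 + 2r^2 - 24r = r(r - 4)(r + 6), so the eigenvalues are -6, 0, 4.
r=4: eigenvector (1, 0, -2).
r=0: eigenvector (2, 1, -3).
r=-6: eigenvector (0, 0, 1).
P = [[1, 2, 0], [0, 1, 0], [-2, -3, 1]], D = diag(4, 0, -6), P⁻¹ = [[1, -2, 0], [0, 1, 0], [2, -1, 1]].
C³ = P·diag(64, 0, -216)·P⁻¹ = [[64, -128, 0], [0, 0, 0], [-560, 472, -216]].
The requested entry is 64.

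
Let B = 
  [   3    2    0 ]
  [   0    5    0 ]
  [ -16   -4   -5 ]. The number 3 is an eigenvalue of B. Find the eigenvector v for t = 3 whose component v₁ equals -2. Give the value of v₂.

B − 3I = [[0, 2, 0], [0, 2, 0], [-16, -4, -8]].
Solving (B − 3I)v = 0 gives the eigenspace spanned by (-2, 0, 4).
With v₁ = -2, v = (-2, 0, 4), so v₂ = 0.

0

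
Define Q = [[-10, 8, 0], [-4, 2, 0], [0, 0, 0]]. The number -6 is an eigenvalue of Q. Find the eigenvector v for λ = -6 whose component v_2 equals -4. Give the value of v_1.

-8

Q + 6I = [[-4, 8, 0], [-4, 8, 0], [0, 0, 6]].
Solving (Q + 6I)v = 0 gives the eigenspace spanned by (-8, -4, 0).
With v_2 = -4, v = (-8, -4, 0), so v_1 = -8.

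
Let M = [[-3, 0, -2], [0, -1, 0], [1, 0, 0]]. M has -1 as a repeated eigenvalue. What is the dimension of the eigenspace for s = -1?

M + 1I = [[-2, 0, -2], [0, 0, 0], [1, 0, 1]].
This matrix has rank 1, so its null space has dimension 3 − 1 = 2.

2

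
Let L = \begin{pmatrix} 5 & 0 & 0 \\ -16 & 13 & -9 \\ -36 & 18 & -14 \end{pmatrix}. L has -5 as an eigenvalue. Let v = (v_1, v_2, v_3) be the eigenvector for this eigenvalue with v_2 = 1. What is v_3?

L + 5I = [[10, 0, 0], [-16, 18, -9], [-36, 18, -9]].
Solving (L + 5I)v = 0 gives the eigenspace spanned by (0, 1, 2).
With v_2 = 1, v = (0, 1, 2), so v_3 = 2.

2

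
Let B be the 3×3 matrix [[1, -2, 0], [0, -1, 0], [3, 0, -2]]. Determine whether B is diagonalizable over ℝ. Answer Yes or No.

Yes

Characteristic polynomial: p(s) = s^3 + 2s^2 - s - 2 = (s - 1)(s + 1)(s + 2).
All 3 eigenvalues are distinct, so B is diagonalizable.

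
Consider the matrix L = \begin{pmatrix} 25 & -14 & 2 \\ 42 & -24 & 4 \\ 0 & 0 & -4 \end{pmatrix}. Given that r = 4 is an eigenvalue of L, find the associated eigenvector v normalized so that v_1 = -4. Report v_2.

L − 4I = [[21, -14, 2], [42, -28, 4], [0, 0, -8]].
Solving (L − 4I)v = 0 gives the eigenspace spanned by (-4, -6, 0).
With v_1 = -4, v = (-4, -6, 0), so v_2 = -6.

-6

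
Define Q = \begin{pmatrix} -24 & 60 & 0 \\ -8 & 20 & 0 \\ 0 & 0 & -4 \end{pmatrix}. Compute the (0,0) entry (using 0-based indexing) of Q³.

-384

Characteristic polynomial: μ^3 + 8μ^2 + 16μ = μ(μ + 4)^2, so the eigenvalues are -4, -4, 0.
μ=-4: eigenvector (3, 1, 0).
μ=0: eigenvector (5, 2, 0).
μ=-4: eigenvector (0, 0, 1).
P = [[3, 5, 0], [1, 2, 0], [0, 0, 1]], D = diag(-4, 0, -4), P⁻¹ = [[2, -5, 0], [-1, 3, 0], [0, 0, 1]].
Q³ = P·diag(-64, 0, -64)·P⁻¹ = [[-384, 960, 0], [-128, 320, 0], [0, 0, -64]].
The requested entry is -384.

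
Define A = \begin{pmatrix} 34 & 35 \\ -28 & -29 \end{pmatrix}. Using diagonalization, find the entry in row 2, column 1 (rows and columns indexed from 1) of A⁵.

Characteristic polynomial: λ^2 - 5λ - 6 = (λ - 6)(λ + 1), so the eigenvalues are -1, 6.
λ=6: eigenvector (5, -4).
λ=-1: eigenvector (-1, 1).
P = [[5, -1], [-4, 1]], D = diag(6, -1), P⁻¹ = [[1, 1], [4, 5]].
A⁵ = P·diag(7776, -1)·P⁻¹ = [[38884, 38885], [-31108, -31109]].
The requested entry is -31108.

-31108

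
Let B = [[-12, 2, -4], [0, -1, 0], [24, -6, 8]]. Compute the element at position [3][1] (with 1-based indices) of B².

Characteristic polynomial: μ^3 + 5μ^2 + 4μ = μ(μ + 1)(μ + 4), so the eigenvalues are -4, -1, 0.
μ=-4: eigenvector (1, 0, -2).
μ=-1: eigenvector (-2, 1, 6).
μ=0: eigenvector (-1, 0, 3).
P = [[1, -2, -1], [0, 1, 0], [-2, 6, 3]], D = diag(-4, -1, 0), P⁻¹ = [[3, 0, 1], [0, 1, 0], [2, -2, 1]].
B² = P·diag(16, 1, 0)·P⁻¹ = [[48, -2, 16], [0, 1, 0], [-96, 6, -32]].
The requested entry is -96.

-96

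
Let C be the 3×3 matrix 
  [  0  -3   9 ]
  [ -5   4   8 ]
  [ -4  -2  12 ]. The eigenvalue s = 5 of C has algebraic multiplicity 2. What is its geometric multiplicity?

1

C − 5I = [[-5, -3, 9], [-5, -1, 8], [-4, -2, 7]].
This matrix has rank 2, so its null space has dimension 3 − 2 = 1.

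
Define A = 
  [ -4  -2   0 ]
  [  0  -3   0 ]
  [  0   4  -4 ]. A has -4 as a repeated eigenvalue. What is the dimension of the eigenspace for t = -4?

2

A + 4I = [[0, -2, 0], [0, 1, 0], [0, 4, 0]].
This matrix has rank 1, so its null space has dimension 3 − 1 = 2.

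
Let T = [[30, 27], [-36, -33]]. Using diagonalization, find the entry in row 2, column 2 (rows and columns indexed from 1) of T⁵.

Characteristic polynomial: μ^2 + 3μ - 18 = (μ - 3)(μ + 6), so the eigenvalues are -6, 3.
μ=-6: eigenvector (-3, 4).
μ=3: eigenvector (1, -1).
P = [[-3, 1], [4, -1]], D = diag(-6, 3), P⁻¹ = [[1, 1], [4, 3]].
T⁵ = P·diag(-7776, 243)·P⁻¹ = [[24300, 24057], [-32076, -31833]].
The requested entry is -31833.

-31833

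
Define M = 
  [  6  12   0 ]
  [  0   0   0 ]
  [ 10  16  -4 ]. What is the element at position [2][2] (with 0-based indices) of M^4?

256

Characteristic polynomial: t^3 - 2t^2 - 24t = t(t - 6)(t + 4), so the eigenvalues are -4, 0, 6.
t=6: eigenvector (1, 0, 1).
t=0: eigenvector (-2, 1, -1).
t=-4: eigenvector (0, 0, 1).
P = [[1, -2, 0], [0, 1, 0], [1, -1, 1]], D = diag(6, 0, -4), P⁻¹ = [[1, 2, 0], [0, 1, 0], [-1, -1, 1]].
M⁴ = P·diag(1296, 0, 256)·P⁻¹ = [[1296, 2592, 0], [0, 0, 0], [1040, 2336, 256]].
The requested entry is 256.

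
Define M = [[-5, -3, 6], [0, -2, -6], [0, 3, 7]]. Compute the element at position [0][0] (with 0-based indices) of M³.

-125

Characteristic polynomial: t^3 - 21t + 20 = (t - 4)(t - 1)(t + 5), so the eigenvalues are -5, 1, 4.
t=4: eigenvector (1, -1, 1).
t=-5: eigenvector (1, 0, 0).
t=1: eigenvector (2, -2, 1).
P = [[1, 1, 2], [-1, 0, -2], [1, 0, 1]], D = diag(4, -5, 1), P⁻¹ = [[0, 1, 2], [1, 1, 0], [0, -1, -1]].
M³ = P·diag(64, -125, 1)·P⁻¹ = [[-125, -63, 126], [0, -62, -126], [0, 63, 127]].
The requested entry is -125.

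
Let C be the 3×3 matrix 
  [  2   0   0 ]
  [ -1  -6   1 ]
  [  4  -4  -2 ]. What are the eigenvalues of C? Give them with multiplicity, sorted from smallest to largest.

Characteristic polynomial: p(t) = t^3 + 6t^2 - 32 = (t - 2)(t + 4)^2.
Roots (with multiplicity): -4, -4, 2.

-4, -4, 2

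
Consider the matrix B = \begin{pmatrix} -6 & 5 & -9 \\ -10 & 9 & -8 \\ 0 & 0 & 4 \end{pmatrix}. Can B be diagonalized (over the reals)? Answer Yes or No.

Characteristic polynomial: p(s) = s^3 - 7s^2 + 8s + 16 = (s - 4)^2(s + 1).
s = 4 has algebraic multiplicity 2; rank(B − 4I) = 2, so geometric multiplicity = 1.
Geometric multiplicity < algebraic multiplicity, so B is not diagonalizable.

No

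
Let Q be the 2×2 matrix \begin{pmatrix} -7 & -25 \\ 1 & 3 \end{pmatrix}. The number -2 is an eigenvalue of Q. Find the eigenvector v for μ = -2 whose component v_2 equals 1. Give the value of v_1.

Q + 2I = [[-5, -25], [1, 5]].
Solving (Q + 2I)v = 0 gives the eigenspace spanned by (-5, 1).
With v_2 = 1, v = (-5, 1), so v_1 = -5.

-5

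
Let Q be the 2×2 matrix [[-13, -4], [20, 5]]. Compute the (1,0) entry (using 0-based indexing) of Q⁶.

Characteristic polynomial: r^2 + 8r + 15 = (r + 3)(r + 5), so the eigenvalues are -5, -3.
r=-5: eigenvector (1, -2).
r=-3: eigenvector (-2, 5).
P = [[1, -2], [-2, 5]], D = diag(-5, -3), P⁻¹ = [[5, 2], [2, 1]].
Q⁶ = P·diag(15625, 729)·P⁻¹ = [[75209, 29792], [-148960, -58855]].
The requested entry is -148960.

-148960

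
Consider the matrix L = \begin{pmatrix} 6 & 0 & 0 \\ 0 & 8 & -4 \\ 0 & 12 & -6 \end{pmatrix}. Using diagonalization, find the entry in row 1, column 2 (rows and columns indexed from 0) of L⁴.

Characteristic polynomial: s^3 - 8s^2 + 12s = s(s - 6)(s - 2), so the eigenvalues are 0, 2, 6.
s=2: eigenvector (0, -2, -3).
s=0: eigenvector (0, 1, 2).
s=6: eigenvector (1, 0, 0).
P = [[0, 0, 1], [-2, 1, 0], [-3, 2, 0]], D = diag(2, 0, 6), P⁻¹ = [[0, -2, 1], [0, -3, 2], [1, 0, 0]].
L⁴ = P·diag(16, 0, 1296)·P⁻¹ = [[1296, 0, 0], [0, 64, -32], [0, 96, -48]].
The requested entry is -32.

-32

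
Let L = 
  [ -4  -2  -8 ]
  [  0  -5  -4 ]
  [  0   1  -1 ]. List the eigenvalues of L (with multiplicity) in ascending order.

Characteristic polynomial: p(r) = r^3 + 10r^2 + 33r + 36 = (r + 3)^2(r + 4).
Roots (with multiplicity): -4, -3, -3.

-4, -3, -3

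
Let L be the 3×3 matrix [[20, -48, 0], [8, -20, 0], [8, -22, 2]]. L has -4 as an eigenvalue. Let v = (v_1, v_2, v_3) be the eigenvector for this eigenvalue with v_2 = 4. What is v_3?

L + 4I = [[24, -48, 0], [8, -16, 0], [8, -22, 6]].
Solving (L + 4I)v = 0 gives the eigenspace spanned by (8, 4, 4).
With v_2 = 4, v = (8, 4, 4), so v_3 = 4.

4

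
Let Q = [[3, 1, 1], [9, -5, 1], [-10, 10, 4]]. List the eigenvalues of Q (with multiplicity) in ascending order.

Characteristic polynomial: p(λ) = λ^3 - 2λ^2 - 32λ + 96 = (λ - 4)^2(λ + 6).
Roots (with multiplicity): -6, 4, 4.

-6, 4, 4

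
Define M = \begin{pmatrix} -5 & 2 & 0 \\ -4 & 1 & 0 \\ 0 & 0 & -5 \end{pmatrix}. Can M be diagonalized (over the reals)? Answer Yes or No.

Characteristic polynomial: p(t) = t^3 + 9t^2 + 23t + 15 = (t + 1)(t + 3)(t + 5).
All 3 eigenvalues are distinct, so M is diagonalizable.

Yes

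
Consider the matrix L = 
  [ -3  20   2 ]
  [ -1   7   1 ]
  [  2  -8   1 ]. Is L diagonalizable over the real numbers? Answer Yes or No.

No

Characteristic polynomial: p(s) = s^3 - 5s^2 + 7s - 3 = (s - 3)(s - 1)^2.
s = 1 has algebraic multiplicity 2; rank(L − 1I) = 2, so geometric multiplicity = 1.
Geometric multiplicity < algebraic multiplicity, so L is not diagonalizable.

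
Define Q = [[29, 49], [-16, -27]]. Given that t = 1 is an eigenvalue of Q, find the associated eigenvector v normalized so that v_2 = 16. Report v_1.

-28

Q − 1I = [[28, 49], [-16, -28]].
Solving (Q − 1I)v = 0 gives the eigenspace spanned by (-28, 16).
With v_2 = 16, v = (-28, 16), so v_1 = -28.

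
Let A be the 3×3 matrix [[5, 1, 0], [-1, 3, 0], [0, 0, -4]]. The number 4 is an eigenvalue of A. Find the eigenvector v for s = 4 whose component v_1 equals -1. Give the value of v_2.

A − 4I = [[1, 1, 0], [-1, -1, 0], [0, 0, -8]].
Solving (A − 4I)v = 0 gives the eigenspace spanned by (-1, 1, 0).
With v_1 = -1, v = (-1, 1, 0), so v_2 = 1.

1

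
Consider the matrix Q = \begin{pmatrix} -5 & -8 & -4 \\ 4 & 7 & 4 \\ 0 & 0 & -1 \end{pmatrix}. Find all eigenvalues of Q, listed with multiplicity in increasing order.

Characteristic polynomial: p(t) = t^3 - t^2 - 5t - 3 = (t - 3)(t + 1)^2.
Roots (with multiplicity): -1, -1, 3.

-1, -1, 3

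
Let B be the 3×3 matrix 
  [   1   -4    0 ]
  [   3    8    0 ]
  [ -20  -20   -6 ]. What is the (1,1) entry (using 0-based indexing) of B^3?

308

Characteristic polynomial: λ^3 - 3λ^2 - 34λ + 120 = (λ - 5)(λ - 4)(λ + 6), so the eigenvalues are -6, 4, 5.
λ=4: eigenvector (-4, 3, 2).
λ=5: eigenvector (-1, 1, 0).
λ=-6: eigenvector (0, 0, 1).
P = [[-4, -1, 0], [3, 1, 0], [2, 0, 1]], D = diag(4, 5, -6), P⁻¹ = [[-1, -1, 0], [3, 4, 0], [2, 2, 1]].
B³ = P·diag(64, 125, -216)·P⁻¹ = [[-119, -244, 0], [183, 308, 0], [-560, -560, -216]].
The requested entry is 308.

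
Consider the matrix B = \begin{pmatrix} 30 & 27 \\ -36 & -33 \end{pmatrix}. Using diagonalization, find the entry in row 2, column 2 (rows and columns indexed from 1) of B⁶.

Characteristic polynomial: s^2 + 3s - 18 = (s - 3)(s + 6), so the eigenvalues are -6, 3.
s=3: eigenvector (1, -1).
s=-6: eigenvector (-3, 4).
P = [[1, -3], [-1, 4]], D = diag(3, -6), P⁻¹ = [[4, 3], [1, 1]].
B⁶ = P·diag(729, 46656)·P⁻¹ = [[-137052, -137781], [183708, 184437]].
The requested entry is 184437.

184437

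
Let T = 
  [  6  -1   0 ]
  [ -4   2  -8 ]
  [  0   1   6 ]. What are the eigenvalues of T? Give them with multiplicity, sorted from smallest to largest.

4, 4, 6

Characteristic polynomial: p(s) = s^3 - 14s^2 + 64s - 96 = (s - 6)(s - 4)^2.
Roots (with multiplicity): 4, 4, 6.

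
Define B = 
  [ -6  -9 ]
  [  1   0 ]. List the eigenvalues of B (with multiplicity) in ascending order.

-3, -3

Characteristic polynomial: p(r) = r^2 + 6r + 9 = (r + 3)^2.
Roots (with multiplicity): -3, -3.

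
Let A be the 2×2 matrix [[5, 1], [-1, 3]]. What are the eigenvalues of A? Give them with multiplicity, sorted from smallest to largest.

Characteristic polynomial: p(μ) = μ^2 - 8μ + 16 = (μ - 4)^2.
Roots (with multiplicity): 4, 4.

4, 4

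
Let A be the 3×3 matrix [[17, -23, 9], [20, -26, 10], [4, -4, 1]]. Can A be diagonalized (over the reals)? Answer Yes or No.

Characteristic polynomial: p(λ) = λ^3 + 8λ^2 + 13λ + 6 = (λ + 1)^2(λ + 6).
λ = -1 has algebraic multiplicity 2; rank(A + 1I) = 2, so geometric multiplicity = 1.
Geometric multiplicity < algebraic multiplicity, so A is not diagonalizable.

No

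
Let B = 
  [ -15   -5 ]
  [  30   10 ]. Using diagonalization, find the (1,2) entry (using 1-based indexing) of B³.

Characteristic polynomial: μ^2 + 5μ = μ(μ + 5), so the eigenvalues are -5, 0.
μ=-5: eigenvector (1, -2).
μ=0: eigenvector (-1, 3).
P = [[1, -1], [-2, 3]], D = diag(-5, 0), P⁻¹ = [[3, 1], [2, 1]].
B³ = P·diag(-125, 0)·P⁻¹ = [[-375, -125], [750, 250]].
The requested entry is -125.

-125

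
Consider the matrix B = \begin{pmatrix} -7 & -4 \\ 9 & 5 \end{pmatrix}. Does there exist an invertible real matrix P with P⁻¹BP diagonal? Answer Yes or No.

Characteristic polynomial: p(s) = s^2 + 2s + 1 = (s + 1)^2.
s = -1 has algebraic multiplicity 2; rank(B + 1I) = 1, so geometric multiplicity = 1.
Geometric multiplicity < algebraic multiplicity, so B is not diagonalizable.

No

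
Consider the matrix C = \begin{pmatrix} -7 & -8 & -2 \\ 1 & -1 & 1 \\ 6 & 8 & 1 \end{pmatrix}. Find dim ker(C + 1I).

C + 1I = [[-6, -8, -2], [1, 0, 1], [6, 8, 2]].
This matrix has rank 2, so its null space has dimension 3 − 2 = 1.

1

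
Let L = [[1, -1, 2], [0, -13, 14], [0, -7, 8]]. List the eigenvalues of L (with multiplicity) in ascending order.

-6, 1, 1

Characteristic polynomial: p(r) = r^3 + 4r^2 - 11r + 6 = (r - 1)^2(r + 6).
Roots (with multiplicity): -6, 1, 1.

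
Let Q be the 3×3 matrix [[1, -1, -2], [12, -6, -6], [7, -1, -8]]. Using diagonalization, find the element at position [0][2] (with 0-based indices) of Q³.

-152

Characteristic polynomial: λ^3 + 13λ^2 + 54λ + 72 = (λ + 3)(λ + 4)(λ + 6), so the eigenvalues are -6, -4, -3.
λ=-3: eigenvector (1, 2, 1).
λ=-6: eigenvector (1, 3, 2).
λ=-4: eigenvector (1, 3, 1).
P = [[1, 1, 1], [2, 3, 3], [1, 2, 1]], D = diag(-3, -6, -4), P⁻¹ = [[3, -1, 0], [-1, 0, 1], [-1, 1, -1]].
Q³ = P·diag(-27, -216, -64)·P⁻¹ = [[199, -37, -152], [678, -138, -456], [415, -37, -368]].
The requested entry is -152.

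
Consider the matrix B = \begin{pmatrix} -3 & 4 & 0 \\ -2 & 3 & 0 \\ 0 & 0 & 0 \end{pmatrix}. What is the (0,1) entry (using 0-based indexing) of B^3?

Characteristic polynomial: t^3 - t = t(t - 1)(t + 1), so the eigenvalues are -1, 0, 1.
t=1: eigenvector (-1, -1, 0).
t=-1: eigenvector (2, 1, 0).
t=0: eigenvector (0, 0, 1).
P = [[-1, 2, 0], [-1, 1, 0], [0, 0, 1]], D = diag(1, -1, 0), P⁻¹ = [[1, -2, 0], [1, -1, 0], [0, 0, 1]].
B³ = P·diag(1, -1, 0)·P⁻¹ = [[-3, 4, 0], [-2, 3, 0], [0, 0, 0]].
The requested entry is 4.

4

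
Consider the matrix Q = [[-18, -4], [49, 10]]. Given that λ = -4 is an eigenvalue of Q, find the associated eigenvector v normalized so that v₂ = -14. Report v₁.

4

Q + 4I = [[-14, -4], [49, 14]].
Solving (Q + 4I)v = 0 gives the eigenspace spanned by (4, -14).
With v₂ = -14, v = (4, -14), so v₁ = 4.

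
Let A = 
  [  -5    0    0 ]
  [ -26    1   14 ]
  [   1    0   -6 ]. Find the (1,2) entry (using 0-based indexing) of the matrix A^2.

Characteristic polynomial: μ^3 + 10μ^2 + 19μ - 30 = (μ - 1)(μ + 5)(μ + 6), so the eigenvalues are -6, -5, 1.
μ=-5: eigenvector (1, 2, 1).
μ=1: eigenvector (0, 1, 0).
μ=-6: eigenvector (0, -2, 1).
P = [[1, 0, 0], [2, 1, -2], [1, 0, 1]], D = diag(-5, 1, -6), P⁻¹ = [[1, 0, 0], [-4, 1, 2], [-1, 0, 1]].
A² = P·diag(25, 1, 36)·P⁻¹ = [[25, 0, 0], [118, 1, -70], [-11, 0, 36]].
The requested entry is -70.

-70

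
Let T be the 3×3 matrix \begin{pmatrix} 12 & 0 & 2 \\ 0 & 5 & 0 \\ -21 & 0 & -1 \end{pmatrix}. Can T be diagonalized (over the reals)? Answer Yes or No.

Characteristic polynomial: p(s) = s^3 - 16s^2 + 85s - 150 = (s - 6)(s - 5)^2.
s = 5 has algebraic multiplicity 2; rank(T − 5I) = 1, so geometric multiplicity = 2.
Every eigenvalue has geometric = algebraic multiplicity, so T is diagonalizable.

Yes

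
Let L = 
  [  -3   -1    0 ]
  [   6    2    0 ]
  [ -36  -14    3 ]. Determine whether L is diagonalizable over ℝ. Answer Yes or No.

Yes

Characteristic polynomial: p(r) = r^3 - 2r^2 - 3r = r(r - 3)(r + 1).
All 3 eigenvalues are distinct, so L is diagonalizable.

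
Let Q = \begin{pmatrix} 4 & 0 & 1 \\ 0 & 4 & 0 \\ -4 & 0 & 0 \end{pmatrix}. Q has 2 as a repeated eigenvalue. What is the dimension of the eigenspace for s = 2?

Q − 2I = [[2, 0, 1], [0, 2, 0], [-4, 0, -2]].
This matrix has rank 2, so its null space has dimension 3 − 2 = 1.

1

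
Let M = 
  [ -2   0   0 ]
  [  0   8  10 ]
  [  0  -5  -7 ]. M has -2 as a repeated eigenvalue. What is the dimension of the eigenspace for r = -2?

2

M + 2I = [[0, 0, 0], [0, 10, 10], [0, -5, -5]].
This matrix has rank 1, so its null space has dimension 3 − 1 = 2.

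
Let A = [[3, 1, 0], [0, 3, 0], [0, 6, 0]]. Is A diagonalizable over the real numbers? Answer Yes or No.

Characteristic polynomial: p(λ) = λ^3 - 6λ^2 + 9λ = λ(λ - 3)^2.
λ = 3 has algebraic multiplicity 2; rank(A − 3I) = 2, so geometric multiplicity = 1.
Geometric multiplicity < algebraic multiplicity, so A is not diagonalizable.

No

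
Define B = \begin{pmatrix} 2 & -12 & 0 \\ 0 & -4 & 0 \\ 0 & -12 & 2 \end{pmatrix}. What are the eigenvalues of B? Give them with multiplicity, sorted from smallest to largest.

-4, 2, 2

Characteristic polynomial: p(λ) = λ^3 - 12λ + 16 = (λ - 2)^2(λ + 4).
Roots (with multiplicity): -4, 2, 2.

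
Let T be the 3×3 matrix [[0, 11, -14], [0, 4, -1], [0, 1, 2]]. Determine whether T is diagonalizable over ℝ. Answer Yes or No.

Characteristic polynomial: p(λ) = λ^3 - 6λ^2 + 9λ = λ(λ - 3)^2.
λ = 3 has algebraic multiplicity 2; rank(T − 3I) = 2, so geometric multiplicity = 1.
Geometric multiplicity < algebraic multiplicity, so T is not diagonalizable.

No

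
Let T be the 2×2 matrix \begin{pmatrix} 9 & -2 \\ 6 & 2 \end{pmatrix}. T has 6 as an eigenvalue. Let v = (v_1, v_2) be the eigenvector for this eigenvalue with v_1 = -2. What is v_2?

-3

T − 6I = [[3, -2], [6, -4]].
Solving (T − 6I)v = 0 gives the eigenspace spanned by (-2, -3).
With v_1 = -2, v = (-2, -3), so v_2 = -3.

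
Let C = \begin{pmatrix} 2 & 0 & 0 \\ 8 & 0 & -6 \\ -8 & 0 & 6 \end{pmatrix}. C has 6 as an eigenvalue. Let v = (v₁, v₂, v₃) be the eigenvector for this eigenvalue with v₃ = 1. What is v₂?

-1

C − 6I = [[-4, 0, 0], [8, -6, -6], [-8, 0, 0]].
Solving (C − 6I)v = 0 gives the eigenspace spanned by (0, -1, 1).
With v₃ = 1, v = (0, -1, 1), so v₂ = -1.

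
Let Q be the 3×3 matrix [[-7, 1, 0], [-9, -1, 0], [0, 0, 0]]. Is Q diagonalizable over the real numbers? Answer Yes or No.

Characteristic polynomial: p(r) = r^3 + 8r^2 + 16r = r(r + 4)^2.
r = -4 has algebraic multiplicity 2; rank(Q + 4I) = 2, so geometric multiplicity = 1.
Geometric multiplicity < algebraic multiplicity, so Q is not diagonalizable.

No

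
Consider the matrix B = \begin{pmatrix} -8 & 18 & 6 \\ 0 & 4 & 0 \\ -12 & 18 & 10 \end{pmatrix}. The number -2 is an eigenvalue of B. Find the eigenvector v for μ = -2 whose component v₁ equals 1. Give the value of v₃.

B + 2I = [[-6, 18, 6], [0, 6, 0], [-12, 18, 12]].
Solving (B + 2I)v = 0 gives the eigenspace spanned by (1, 0, 1).
With v₁ = 1, v = (1, 0, 1), so v₃ = 1.

1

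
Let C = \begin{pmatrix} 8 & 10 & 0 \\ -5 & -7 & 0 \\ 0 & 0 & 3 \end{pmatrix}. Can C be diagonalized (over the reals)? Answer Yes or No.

Characteristic polynomial: p(s) = s^3 - 4s^2 - 3s + 18 = (s - 3)^2(s + 2).
s = 3 has algebraic multiplicity 2; rank(C − 3I) = 1, so geometric multiplicity = 2.
Every eigenvalue has geometric = algebraic multiplicity, so C is diagonalizable.

Yes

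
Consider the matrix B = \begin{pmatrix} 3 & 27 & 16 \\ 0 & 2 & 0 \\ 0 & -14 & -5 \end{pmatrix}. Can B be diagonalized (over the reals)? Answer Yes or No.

Characteristic polynomial: p(λ) = λ^3 - 19λ + 30 = (λ - 3)(λ - 2)(λ + 5).
All 3 eigenvalues are distinct, so B is diagonalizable.

Yes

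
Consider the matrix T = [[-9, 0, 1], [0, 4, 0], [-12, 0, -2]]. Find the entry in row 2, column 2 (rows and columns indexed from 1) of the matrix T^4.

Characteristic polynomial: r^3 + 7r^2 - 14r - 120 = (r - 4)(r + 5)(r + 6), so the eigenvalues are -6, -5, 4.
r=-5: eigenvector (1, 0, 4).
r=4: eigenvector (0, 1, 0).
r=-6: eigenvector (-1, 0, -3).
P = [[1, 0, -1], [0, 1, 0], [4, 0, -3]], D = diag(-5, 4, -6), P⁻¹ = [[-3, 0, 1], [0, 1, 0], [-4, 0, 1]].
T⁴ = P·diag(625, 256, 1296)·P⁻¹ = [[3309, 0, -671], [0, 256, 0], [8052, 0, -1388]].
The requested entry is 256.

256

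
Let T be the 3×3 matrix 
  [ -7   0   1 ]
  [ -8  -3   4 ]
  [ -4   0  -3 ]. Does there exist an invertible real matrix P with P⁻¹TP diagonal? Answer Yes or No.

No

Characteristic polynomial: p(s) = s^3 + 13s^2 + 55s + 75 = (s + 3)(s + 5)^2.
s = -5 has algebraic multiplicity 2; rank(T + 5I) = 2, so geometric multiplicity = 1.
Geometric multiplicity < algebraic multiplicity, so T is not diagonalizable.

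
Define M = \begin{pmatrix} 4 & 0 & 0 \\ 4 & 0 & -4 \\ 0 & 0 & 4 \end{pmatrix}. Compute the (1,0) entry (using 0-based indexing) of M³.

Characteristic polynomial: t^3 - 8t^2 + 16t = t(t - 4)^2, so the eigenvalues are 0, 4, 4.
t=0: eigenvector (0, 1, 0).
t=4: eigenvector (1, 1, 0).
t=4: eigenvector (0, -1, 1).
P = [[0, 1, 0], [1, 1, -1], [0, 0, 1]], D = diag(0, 4, 4), P⁻¹ = [[-1, 1, 1], [1, 0, 0], [0, 0, 1]].
M³ = P·diag(0, 64, 64)·P⁻¹ = [[64, 0, 0], [64, 0, -64], [0, 0, 64]].
The requested entry is 64.

64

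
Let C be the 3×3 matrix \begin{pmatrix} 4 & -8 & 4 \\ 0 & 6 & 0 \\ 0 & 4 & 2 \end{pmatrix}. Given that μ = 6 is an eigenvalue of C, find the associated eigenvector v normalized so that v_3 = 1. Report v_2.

C − 6I = [[-2, -8, 4], [0, 0, 0], [0, 4, -4]].
Solving (C − 6I)v = 0 gives the eigenspace spanned by (-2, 1, 1).
With v_3 = 1, v = (-2, 1, 1), so v_2 = 1.

1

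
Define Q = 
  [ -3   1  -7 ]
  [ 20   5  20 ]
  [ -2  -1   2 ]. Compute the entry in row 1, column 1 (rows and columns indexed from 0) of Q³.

Characteristic polynomial: μ^3 - 4μ^2 - 25μ + 100 = (μ - 5)(μ - 4)(μ + 5), so the eigenvalues are -5, 4, 5.
μ=-5: eigenvector (1, -2, 0).
μ=5: eigenvector (1, 1, -1).
μ=4: eigenvector (-1, 0, 1).
P = [[1, 1, -1], [-2, 1, 0], [0, -1, 1]], D = diag(-5, 5, 4), P⁻¹ = [[1, 0, 1], [2, 1, 2], [2, 1, 3]].
Q³ = P·diag(-125, 125, 64)·P⁻¹ = [[-3, 61, -67], [500, 125, 500], [-122, -61, -58]].
The requested entry is 125.

125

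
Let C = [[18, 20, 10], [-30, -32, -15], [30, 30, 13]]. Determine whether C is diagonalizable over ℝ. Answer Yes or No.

Characteristic polynomial: p(t) = t^3 + t^2 - 8t - 12 = (t - 3)(t + 2)^2.
t = -2 has algebraic multiplicity 2; rank(C + 2I) = 1, so geometric multiplicity = 2.
Every eigenvalue has geometric = algebraic multiplicity, so C is diagonalizable.

Yes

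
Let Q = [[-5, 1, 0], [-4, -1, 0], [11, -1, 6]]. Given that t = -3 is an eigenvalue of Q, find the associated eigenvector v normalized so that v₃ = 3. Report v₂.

Q + 3I = [[-2, 1, 0], [-4, 2, 0], [11, -1, 9]].
Solving (Q + 3I)v = 0 gives the eigenspace spanned by (-3, -6, 3).
With v₃ = 3, v = (-3, -6, 3), so v₂ = -6.

-6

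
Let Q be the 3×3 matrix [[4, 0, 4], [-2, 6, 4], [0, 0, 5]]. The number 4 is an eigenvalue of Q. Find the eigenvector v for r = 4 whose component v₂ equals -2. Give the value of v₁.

-2

Q − 4I = [[0, 0, 4], [-2, 2, 4], [0, 0, 1]].
Solving (Q − 4I)v = 0 gives the eigenspace spanned by (-2, -2, 0).
With v₂ = -2, v = (-2, -2, 0), so v₁ = -2.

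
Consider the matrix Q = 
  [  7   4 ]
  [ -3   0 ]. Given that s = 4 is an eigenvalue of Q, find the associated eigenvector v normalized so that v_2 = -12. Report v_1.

16

Q − 4I = [[3, 4], [-3, -4]].
Solving (Q − 4I)v = 0 gives the eigenspace spanned by (16, -12).
With v_2 = -12, v = (16, -12), so v_1 = 16.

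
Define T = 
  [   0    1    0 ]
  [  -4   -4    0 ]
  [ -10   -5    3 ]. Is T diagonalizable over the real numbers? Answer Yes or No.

No

Characteristic polynomial: p(s) = s^3 + s^2 - 8s - 12 = (s - 3)(s + 2)^2.
s = -2 has algebraic multiplicity 2; rank(T + 2I) = 2, so geometric multiplicity = 1.
Geometric multiplicity < algebraic multiplicity, so T is not diagonalizable.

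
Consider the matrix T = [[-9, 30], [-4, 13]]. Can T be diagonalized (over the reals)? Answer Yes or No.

Yes

Characteristic polynomial: p(r) = r^2 - 4r + 3 = (r - 3)(r - 1).
All 2 eigenvalues are distinct, so T is diagonalizable.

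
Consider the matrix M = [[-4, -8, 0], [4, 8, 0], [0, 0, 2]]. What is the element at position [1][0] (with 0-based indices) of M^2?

16

Characteristic polynomial: s^3 - 6s^2 + 8s = s(s - 4)(s - 2), so the eigenvalues are 0, 2, 4.
s=4: eigenvector (-1, 1, 0).
s=0: eigenvector (-2, 1, 0).
s=2: eigenvector (0, 0, 1).
P = [[-1, -2, 0], [1, 1, 0], [0, 0, 1]], D = diag(4, 0, 2), P⁻¹ = [[1, 2, 0], [-1, -1, 0], [0, 0, 1]].
M² = P·diag(16, 0, 4)·P⁻¹ = [[-16, -32, 0], [16, 32, 0], [0, 0, 4]].
The requested entry is 16.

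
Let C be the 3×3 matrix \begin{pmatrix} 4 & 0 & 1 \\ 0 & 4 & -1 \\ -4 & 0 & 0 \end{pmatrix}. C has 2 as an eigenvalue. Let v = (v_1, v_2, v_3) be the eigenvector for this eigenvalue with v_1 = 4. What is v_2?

C − 2I = [[2, 0, 1], [0, 2, -1], [-4, 0, -2]].
Solving (C − 2I)v = 0 gives the eigenspace spanned by (4, -4, -8).
With v_1 = 4, v = (4, -4, -8), so v_2 = -4.

-4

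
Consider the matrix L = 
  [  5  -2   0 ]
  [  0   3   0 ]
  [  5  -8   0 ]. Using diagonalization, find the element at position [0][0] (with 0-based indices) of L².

25

Characteristic polynomial: t^3 - 8t^2 + 15t = t(t - 5)(t - 3), so the eigenvalues are 0, 3, 5.
t=5: eigenvector (1, 0, 1).
t=3: eigenvector (1, 1, -1).
t=0: eigenvector (0, 0, 1).
P = [[1, 1, 0], [0, 1, 0], [1, -1, 1]], D = diag(5, 3, 0), P⁻¹ = [[1, -1, 0], [0, 1, 0], [-1, 2, 1]].
L² = P·diag(25, 9, 0)·P⁻¹ = [[25, -16, 0], [0, 9, 0], [25, -34, 0]].
The requested entry is 25.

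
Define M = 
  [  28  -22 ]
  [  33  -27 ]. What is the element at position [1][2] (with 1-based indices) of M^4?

Characteristic polynomial: r^2 - r - 30 = (r - 6)(r + 5), so the eigenvalues are -5, 6.
r=-5: eigenvector (2, 3).
r=6: eigenvector (1, 1).
P = [[2, 1], [3, 1]], D = diag(-5, 6), P⁻¹ = [[-1, 1], [3, -2]].
M⁴ = P·diag(625, 1296)·P⁻¹ = [[2638, -1342], [2013, -717]].
The requested entry is -1342.

-1342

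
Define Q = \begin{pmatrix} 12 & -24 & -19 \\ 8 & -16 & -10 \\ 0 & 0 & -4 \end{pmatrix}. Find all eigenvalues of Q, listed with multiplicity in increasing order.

Characteristic polynomial: p(μ) = μ^3 + 8μ^2 + 16μ = μ(μ + 4)^2.
Roots (with multiplicity): -4, -4, 0.

-4, -4, 0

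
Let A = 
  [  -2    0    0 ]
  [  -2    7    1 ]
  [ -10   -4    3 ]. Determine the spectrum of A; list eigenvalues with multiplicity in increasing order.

-2, 5, 5

Characteristic polynomial: p(s) = s^3 - 8s^2 + 5s + 50 = (s - 5)^2(s + 2).
Roots (with multiplicity): -2, 5, 5.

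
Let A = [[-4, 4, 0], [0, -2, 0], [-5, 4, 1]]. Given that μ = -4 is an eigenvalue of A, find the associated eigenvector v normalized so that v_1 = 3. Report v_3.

3

A + 4I = [[0, 4, 0], [0, 2, 0], [-5, 4, 5]].
Solving (A + 4I)v = 0 gives the eigenspace spanned by (3, 0, 3).
With v_1 = 3, v = (3, 0, 3), so v_3 = 3.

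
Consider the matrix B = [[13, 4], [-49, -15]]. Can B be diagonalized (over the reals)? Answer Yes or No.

Characteristic polynomial: p(λ) = λ^2 + 2λ + 1 = (λ + 1)^2.
λ = -1 has algebraic multiplicity 2; rank(B + 1I) = 1, so geometric multiplicity = 1.
Geometric multiplicity < algebraic multiplicity, so B is not diagonalizable.

No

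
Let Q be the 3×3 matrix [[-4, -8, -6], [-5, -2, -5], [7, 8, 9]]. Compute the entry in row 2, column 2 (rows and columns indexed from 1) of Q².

Characteristic polynomial: r^3 - 3r^2 - 4r + 12 = (r - 3)(r - 2)(r + 2), so the eigenvalues are -2, 2, 3.
r=2: eigenvector (1, 0, -1).
r=-2: eigenvector (2, 1, -2).
r=3: eigenvector (2, -1, -1).
P = [[1, 2, 2], [0, 1, -1], [-1, -2, -1]], D = diag(2, -2, 3), P⁻¹ = [[-3, -2, -4], [1, 1, 1], [1, 0, 1]].
Q² = P·diag(4, 4, 9)·P⁻¹ = [[14, 0, 10], [-5, 4, -5], [-5, 0, -1]].
The requested entry is 4.

4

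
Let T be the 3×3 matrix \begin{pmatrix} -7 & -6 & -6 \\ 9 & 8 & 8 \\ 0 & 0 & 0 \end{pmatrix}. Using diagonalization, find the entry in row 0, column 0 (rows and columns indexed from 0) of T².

-5

Characteristic polynomial: μ^3 - μ^2 - 2μ = μ(μ - 2)(μ + 1), so the eigenvalues are -1, 0, 2.
μ=-1: eigenvector (1, -1, 0).
μ=0: eigenvector (0, -1, 1).
μ=2: eigenvector (-2, 3, 0).
P = [[1, 0, -2], [-1, -1, 3], [0, 1, 0]], D = diag(-1, 0, 2), P⁻¹ = [[3, 2, 2], [0, 0, 1], [1, 1, 1]].
T² = P·diag(1, 0, 4)·P⁻¹ = [[-5, -6, -6], [9, 10, 10], [0, 0, 0]].
The requested entry is -5.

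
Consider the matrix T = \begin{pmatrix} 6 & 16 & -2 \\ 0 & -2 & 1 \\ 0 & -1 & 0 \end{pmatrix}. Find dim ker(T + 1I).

1

T + 1I = [[7, 16, -2], [0, -1, 1], [0, -1, 1]].
This matrix has rank 2, so its null space has dimension 3 − 2 = 1.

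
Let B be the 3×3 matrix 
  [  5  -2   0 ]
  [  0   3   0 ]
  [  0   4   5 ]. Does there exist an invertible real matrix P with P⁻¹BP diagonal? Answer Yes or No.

Characteristic polynomial: p(r) = r^3 - 13r^2 + 55r - 75 = (r - 5)^2(r - 3).
r = 5 has algebraic multiplicity 2; rank(B − 5I) = 1, so geometric multiplicity = 2.
Every eigenvalue has geometric = algebraic multiplicity, so B is diagonalizable.

Yes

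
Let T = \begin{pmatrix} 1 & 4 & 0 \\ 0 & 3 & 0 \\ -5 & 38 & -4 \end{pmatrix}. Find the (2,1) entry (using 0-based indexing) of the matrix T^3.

494

Characteristic polynomial: μ^3 - 13μ + 12 = (μ - 3)(μ - 1)(μ + 4), so the eigenvalues are -4, 1, 3.
μ=1: eigenvector (1, 0, -1).
μ=3: eigenvector (2, 1, 4).
μ=-4: eigenvector (0, 0, 1).
P = [[1, 2, 0], [0, 1, 0], [-1, 4, 1]], D = diag(1, 3, -4), P⁻¹ = [[1, -2, 0], [0, 1, 0], [1, -6, 1]].
T³ = P·diag(1, 27, -64)·P⁻¹ = [[1, 52, 0], [0, 27, 0], [-65, 494, -64]].
The requested entry is 494.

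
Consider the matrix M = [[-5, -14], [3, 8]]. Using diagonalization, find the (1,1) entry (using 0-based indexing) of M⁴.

106

Characteristic polynomial: r^2 - 3r + 2 = (r - 2)(r - 1), so the eigenvalues are 1, 2.
r=2: eigenvector (-2, 1).
r=1: eigenvector (7, -3).
P = [[-2, 7], [1, -3]], D = diag(2, 1), P⁻¹ = [[3, 7], [1, 2]].
M⁴ = P·diag(16, 1)·P⁻¹ = [[-89, -210], [45, 106]].
The requested entry is 106.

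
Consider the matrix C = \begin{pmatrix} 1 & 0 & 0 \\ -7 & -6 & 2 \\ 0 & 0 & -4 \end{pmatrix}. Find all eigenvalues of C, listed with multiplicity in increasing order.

-6, -4, 1

Characteristic polynomial: p(t) = t^3 + 9t^2 + 14t - 24 = (t - 1)(t + 4)(t + 6).
Roots (with multiplicity): -6, -4, 1.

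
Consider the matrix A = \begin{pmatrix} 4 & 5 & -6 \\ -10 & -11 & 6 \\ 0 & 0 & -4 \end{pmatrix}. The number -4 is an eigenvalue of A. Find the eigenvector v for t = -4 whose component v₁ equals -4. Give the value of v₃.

A + 4I = [[8, 5, -6], [-10, -7, 6], [0, 0, 0]].
Solving (A + 4I)v = 0 gives the eigenspace spanned by (-4, 4, -2).
With v₁ = -4, v = (-4, 4, -2), so v₃ = -2.

-2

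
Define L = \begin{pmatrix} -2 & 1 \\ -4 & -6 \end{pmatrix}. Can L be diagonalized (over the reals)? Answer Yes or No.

Characteristic polynomial: p(s) = s^2 + 8s + 16 = (s + 4)^2.
s = -4 has algebraic multiplicity 2; rank(L + 4I) = 1, so geometric multiplicity = 1.
Geometric multiplicity < algebraic multiplicity, so L is not diagonalizable.

No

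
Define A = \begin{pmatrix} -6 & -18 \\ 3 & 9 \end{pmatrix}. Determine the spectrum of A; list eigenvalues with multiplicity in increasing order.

0, 3

Characteristic polynomial: p(t) = t^2 - 3t = t(t - 3).
Roots (with multiplicity): 0, 3.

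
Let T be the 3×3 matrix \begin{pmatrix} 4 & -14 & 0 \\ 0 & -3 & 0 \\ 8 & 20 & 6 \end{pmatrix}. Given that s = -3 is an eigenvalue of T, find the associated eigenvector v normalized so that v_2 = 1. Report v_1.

2

T + 3I = [[7, -14, 0], [0, 0, 0], [8, 20, 9]].
Solving (T + 3I)v = 0 gives the eigenspace spanned by (2, 1, -4).
With v_2 = 1, v = (2, 1, -4), so v_1 = 2.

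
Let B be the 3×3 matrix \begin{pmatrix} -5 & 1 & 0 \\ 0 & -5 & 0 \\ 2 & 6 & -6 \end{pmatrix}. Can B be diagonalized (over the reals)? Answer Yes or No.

Characteristic polynomial: p(r) = r^3 + 16r^2 + 85r + 150 = (r + 5)^2(r + 6).
r = -5 has algebraic multiplicity 2; rank(B + 5I) = 2, so geometric multiplicity = 1.
Geometric multiplicity < algebraic multiplicity, so B is not diagonalizable.

No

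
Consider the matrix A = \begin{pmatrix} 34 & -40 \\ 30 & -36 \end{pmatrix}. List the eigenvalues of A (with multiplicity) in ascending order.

-6, 4

Characteristic polynomial: p(t) = t^2 + 2t - 24 = (t - 4)(t + 6).
Roots (with multiplicity): -6, 4.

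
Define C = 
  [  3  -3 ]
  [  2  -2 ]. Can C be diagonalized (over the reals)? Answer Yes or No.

Characteristic polynomial: p(λ) = λ^2 - λ = λ(λ - 1).
All 2 eigenvalues are distinct, so C is diagonalizable.

Yes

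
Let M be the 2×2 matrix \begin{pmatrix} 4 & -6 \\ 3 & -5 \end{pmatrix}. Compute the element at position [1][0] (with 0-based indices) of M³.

9

Characteristic polynomial: r^2 + r - 2 = (r - 1)(r + 2), so the eigenvalues are -2, 1.
r=1: eigenvector (2, 1).
r=-2: eigenvector (-1, -1).
P = [[2, -1], [1, -1]], D = diag(1, -2), P⁻¹ = [[1, -1], [1, -2]].
M³ = P·diag(1, -8)·P⁻¹ = [[10, -18], [9, -17]].
The requested entry is 9.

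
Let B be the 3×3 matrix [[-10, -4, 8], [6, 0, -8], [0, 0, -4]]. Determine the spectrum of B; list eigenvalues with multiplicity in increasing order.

Characteristic polynomial: p(r) = r^3 + 14r^2 + 64r + 96 = (r + 4)^2(r + 6).
Roots (with multiplicity): -6, -4, -4.

-6, -4, -4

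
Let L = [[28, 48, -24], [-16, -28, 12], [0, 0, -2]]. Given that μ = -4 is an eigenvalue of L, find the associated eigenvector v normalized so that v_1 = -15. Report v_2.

10

L + 4I = [[32, 48, -24], [-16, -24, 12], [0, 0, 2]].
Solving (L + 4I)v = 0 gives the eigenspace spanned by (-15, 10, 0).
With v_1 = -15, v = (-15, 10, 0), so v_2 = 10.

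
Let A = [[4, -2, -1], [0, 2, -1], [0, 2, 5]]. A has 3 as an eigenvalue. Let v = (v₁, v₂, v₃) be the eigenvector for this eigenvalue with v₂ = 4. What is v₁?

A − 3I = [[1, -2, -1], [0, -1, -1], [0, 2, 2]].
Solving (A − 3I)v = 0 gives the eigenspace spanned by (4, 4, -4).
With v₂ = 4, v = (4, 4, -4), so v₁ = 4.

4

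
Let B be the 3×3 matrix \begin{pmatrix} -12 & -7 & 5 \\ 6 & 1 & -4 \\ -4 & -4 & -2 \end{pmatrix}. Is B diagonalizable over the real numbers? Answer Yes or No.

No

Characteristic polynomial: p(μ) = μ^3 + 13μ^2 + 56μ + 80 = (μ + 4)^2(μ + 5).
μ = -4 has algebraic multiplicity 2; rank(B + 4I) = 2, so geometric multiplicity = 1.
Geometric multiplicity < algebraic multiplicity, so B is not diagonalizable.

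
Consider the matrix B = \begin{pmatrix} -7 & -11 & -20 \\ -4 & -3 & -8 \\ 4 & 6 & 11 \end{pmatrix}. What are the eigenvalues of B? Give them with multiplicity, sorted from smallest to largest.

-1, -1, 3

Characteristic polynomial: p(r) = r^3 - r^2 - 5r - 3 = (r - 3)(r + 1)^2.
Roots (with multiplicity): -1, -1, 3.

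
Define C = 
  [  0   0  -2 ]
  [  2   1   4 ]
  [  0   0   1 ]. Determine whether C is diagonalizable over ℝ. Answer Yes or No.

Yes

Characteristic polynomial: p(λ) = λ^3 - 2λ^2 + λ = λ(λ - 1)^2.
λ = 1 has algebraic multiplicity 2; rank(C − 1I) = 1, so geometric multiplicity = 2.
Every eigenvalue has geometric = algebraic multiplicity, so C is diagonalizable.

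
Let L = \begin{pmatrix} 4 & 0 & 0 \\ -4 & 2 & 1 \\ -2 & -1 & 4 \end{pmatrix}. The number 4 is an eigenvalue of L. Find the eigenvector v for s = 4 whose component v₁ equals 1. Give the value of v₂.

-2

L − 4I = [[0, 0, 0], [-4, -2, 1], [-2, -1, 0]].
Solving (L − 4I)v = 0 gives the eigenspace spanned by (1, -2, 0).
With v₁ = 1, v = (1, -2, 0), so v₂ = -2.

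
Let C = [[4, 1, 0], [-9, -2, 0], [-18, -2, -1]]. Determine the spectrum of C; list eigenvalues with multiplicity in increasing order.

Characteristic polynomial: p(λ) = λ^3 - λ^2 - λ + 1 = (λ - 1)^2(λ + 1).
Roots (with multiplicity): -1, 1, 1.

-1, 1, 1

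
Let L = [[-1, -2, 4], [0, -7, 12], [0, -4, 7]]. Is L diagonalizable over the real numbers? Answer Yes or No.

Yes

Characteristic polynomial: p(μ) = μ^3 + μ^2 - μ - 1 = (μ - 1)(μ + 1)^2.
μ = -1 has algebraic multiplicity 2; rank(L + 1I) = 1, so geometric multiplicity = 2.
Every eigenvalue has geometric = algebraic multiplicity, so L is diagonalizable.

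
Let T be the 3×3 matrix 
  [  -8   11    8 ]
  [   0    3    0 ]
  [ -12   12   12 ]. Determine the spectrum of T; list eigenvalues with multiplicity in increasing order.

0, 3, 4

Characteristic polynomial: p(μ) = μ^3 - 7μ^2 + 12μ = μ(μ - 4)(μ - 3).
Roots (with multiplicity): 0, 3, 4.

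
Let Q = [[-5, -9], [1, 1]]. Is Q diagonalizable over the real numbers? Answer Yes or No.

Characteristic polynomial: p(λ) = λ^2 + 4λ + 4 = (λ + 2)^2.
λ = -2 has algebraic multiplicity 2; rank(Q + 2I) = 1, so geometric multiplicity = 1.
Geometric multiplicity < algebraic multiplicity, so Q is not diagonalizable.

No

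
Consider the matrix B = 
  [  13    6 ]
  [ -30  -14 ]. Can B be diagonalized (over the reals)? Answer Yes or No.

Yes

Characteristic polynomial: p(λ) = λ^2 + λ - 2 = (λ - 1)(λ + 2).
All 2 eigenvalues are distinct, so B is diagonalizable.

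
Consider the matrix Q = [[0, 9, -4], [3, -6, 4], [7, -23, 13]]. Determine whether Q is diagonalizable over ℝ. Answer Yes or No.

Characteristic polynomial: p(λ) = λ^3 - 7λ^2 + 15λ - 9 = (λ - 3)^2(λ - 1).
λ = 3 has algebraic multiplicity 2; rank(Q − 3I) = 2, so geometric multiplicity = 1.
Geometric multiplicity < algebraic multiplicity, so Q is not diagonalizable.

No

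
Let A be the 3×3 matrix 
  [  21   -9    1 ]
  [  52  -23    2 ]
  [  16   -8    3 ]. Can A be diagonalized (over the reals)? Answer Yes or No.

Characteristic polynomial: p(s) = s^3 - s^2 - 21s + 45 = (s - 3)^2(s + 5).
s = 3 has algebraic multiplicity 2; rank(A − 3I) = 2, so geometric multiplicity = 1.
Geometric multiplicity < algebraic multiplicity, so A is not diagonalizable.

No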